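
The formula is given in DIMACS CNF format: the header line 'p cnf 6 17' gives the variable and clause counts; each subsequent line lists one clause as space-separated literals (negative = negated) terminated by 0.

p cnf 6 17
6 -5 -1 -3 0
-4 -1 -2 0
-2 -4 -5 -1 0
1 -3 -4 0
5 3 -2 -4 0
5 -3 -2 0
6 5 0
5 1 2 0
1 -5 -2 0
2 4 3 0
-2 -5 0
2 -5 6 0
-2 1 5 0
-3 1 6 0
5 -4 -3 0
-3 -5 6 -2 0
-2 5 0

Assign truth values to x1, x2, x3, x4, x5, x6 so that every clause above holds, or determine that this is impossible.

Case x6 = True:
Case x2 = False:
Case x5 = True:
Case x4 = True:
Case x1 = False:
(¬x3) alone gives x3 = False.
All clauses are satisfied.

x1=False, x2=False, x3=False, x4=True, x5=True, x6=True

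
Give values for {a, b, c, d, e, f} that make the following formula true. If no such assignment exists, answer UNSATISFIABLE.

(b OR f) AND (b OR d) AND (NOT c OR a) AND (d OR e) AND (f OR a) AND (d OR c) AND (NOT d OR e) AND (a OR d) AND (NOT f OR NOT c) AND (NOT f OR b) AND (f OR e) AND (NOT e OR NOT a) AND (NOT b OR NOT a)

Branch on b: set b = true.
From the singleton clause (NOT a), a = false.
From the singleton clause (NOT c), c = false.
From the singleton clause (f), f = true.
From the singleton clause (d), d = true.
From the singleton clause (e), e = true.
Every clause now holds.

a: false,  b: true,  c: false,  d: true,  e: true,  f: true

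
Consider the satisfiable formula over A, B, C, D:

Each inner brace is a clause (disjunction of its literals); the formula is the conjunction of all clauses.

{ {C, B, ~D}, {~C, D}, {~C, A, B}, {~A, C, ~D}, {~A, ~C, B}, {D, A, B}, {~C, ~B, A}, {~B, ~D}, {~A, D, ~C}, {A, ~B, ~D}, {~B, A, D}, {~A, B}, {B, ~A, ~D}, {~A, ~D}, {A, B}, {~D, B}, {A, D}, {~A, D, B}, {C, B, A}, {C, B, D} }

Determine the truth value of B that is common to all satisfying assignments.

Suppose B = 0.
From the singleton clause (~A), A = 0.
But (A) is also a unit clause — contradiction.
So every satisfying assignment has B = True.

True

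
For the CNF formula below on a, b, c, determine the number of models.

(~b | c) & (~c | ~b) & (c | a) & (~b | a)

There are 2^3 = 8 truth assignments over (a, b, c).
Split on a. With a = 1, the clauses containing a are satisfied and ~a drops from the rest; 2 of the 2^2 = 4 assignments to the other variables satisfy what remains.
With a = 0, by the same count on the reduced clause set, 1 assignment works.
Total: 2 + 1 = 3.

3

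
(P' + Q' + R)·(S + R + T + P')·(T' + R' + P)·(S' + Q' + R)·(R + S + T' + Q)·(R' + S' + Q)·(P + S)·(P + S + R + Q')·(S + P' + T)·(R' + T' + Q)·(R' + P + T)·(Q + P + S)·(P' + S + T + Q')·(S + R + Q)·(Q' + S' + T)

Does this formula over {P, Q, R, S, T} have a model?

Yes, satisfiable

Try P = 1.
Try Q = 0.
Try R = 0.
(S) alone gives S = 1.
All clauses hold; T can take either value.
A satisfying assignment: P ↦ 1; Q ↦ 0; R ↦ 0; S ↦ 1; T ↦ 1.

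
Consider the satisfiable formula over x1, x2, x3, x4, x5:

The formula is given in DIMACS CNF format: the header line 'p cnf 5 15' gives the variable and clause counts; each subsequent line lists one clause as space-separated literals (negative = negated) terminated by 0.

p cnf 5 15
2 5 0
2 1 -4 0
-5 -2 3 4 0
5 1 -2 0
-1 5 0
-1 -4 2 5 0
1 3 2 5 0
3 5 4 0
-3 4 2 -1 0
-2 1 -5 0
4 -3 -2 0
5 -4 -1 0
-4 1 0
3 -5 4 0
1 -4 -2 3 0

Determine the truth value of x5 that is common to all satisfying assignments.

True

Suppose x5 = False.
Unit clause (x2) forces x2 = True.
Unit clause (x1) forces x1 = True.
That conflicts with the unit clause (¬x1).
So every satisfying assignment has x5 = True.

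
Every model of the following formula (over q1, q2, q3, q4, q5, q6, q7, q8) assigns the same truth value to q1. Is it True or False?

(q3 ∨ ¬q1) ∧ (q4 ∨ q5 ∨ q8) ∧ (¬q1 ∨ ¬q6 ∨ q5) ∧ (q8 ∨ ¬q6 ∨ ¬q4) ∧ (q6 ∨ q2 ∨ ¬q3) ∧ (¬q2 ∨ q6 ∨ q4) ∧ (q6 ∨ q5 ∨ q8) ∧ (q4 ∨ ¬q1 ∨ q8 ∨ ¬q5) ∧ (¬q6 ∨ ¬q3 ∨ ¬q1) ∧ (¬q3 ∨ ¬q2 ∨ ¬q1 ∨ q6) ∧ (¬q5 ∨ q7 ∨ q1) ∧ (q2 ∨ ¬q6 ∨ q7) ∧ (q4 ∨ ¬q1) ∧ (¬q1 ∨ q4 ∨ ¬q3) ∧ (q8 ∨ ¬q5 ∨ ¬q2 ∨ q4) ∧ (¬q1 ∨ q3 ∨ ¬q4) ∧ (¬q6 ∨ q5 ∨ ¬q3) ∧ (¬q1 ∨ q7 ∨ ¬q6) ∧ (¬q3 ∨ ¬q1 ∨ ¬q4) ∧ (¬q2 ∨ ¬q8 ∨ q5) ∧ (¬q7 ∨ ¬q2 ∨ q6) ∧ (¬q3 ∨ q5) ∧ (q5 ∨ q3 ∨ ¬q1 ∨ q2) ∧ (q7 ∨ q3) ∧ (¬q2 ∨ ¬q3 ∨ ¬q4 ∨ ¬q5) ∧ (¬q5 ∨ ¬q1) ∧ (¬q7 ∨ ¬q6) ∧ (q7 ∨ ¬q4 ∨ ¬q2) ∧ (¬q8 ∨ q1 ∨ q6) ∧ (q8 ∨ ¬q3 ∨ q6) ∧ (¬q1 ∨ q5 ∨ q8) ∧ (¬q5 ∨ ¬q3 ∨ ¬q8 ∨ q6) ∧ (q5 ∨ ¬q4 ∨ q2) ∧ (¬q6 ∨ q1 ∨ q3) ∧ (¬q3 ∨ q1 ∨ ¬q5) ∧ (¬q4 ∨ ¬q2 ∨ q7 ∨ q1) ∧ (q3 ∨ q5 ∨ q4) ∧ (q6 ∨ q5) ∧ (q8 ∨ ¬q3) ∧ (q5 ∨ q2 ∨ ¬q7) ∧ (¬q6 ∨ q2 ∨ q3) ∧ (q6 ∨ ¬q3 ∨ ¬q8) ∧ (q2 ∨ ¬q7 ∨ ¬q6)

Suppose q1 = True.
(q3) alone gives q3 = True.
(¬q6) alone gives q6 = False.
(q2) alone gives q2 = True.
That conflicts with the unit clause (¬q2).
So every satisfying assignment has q1 = False.

False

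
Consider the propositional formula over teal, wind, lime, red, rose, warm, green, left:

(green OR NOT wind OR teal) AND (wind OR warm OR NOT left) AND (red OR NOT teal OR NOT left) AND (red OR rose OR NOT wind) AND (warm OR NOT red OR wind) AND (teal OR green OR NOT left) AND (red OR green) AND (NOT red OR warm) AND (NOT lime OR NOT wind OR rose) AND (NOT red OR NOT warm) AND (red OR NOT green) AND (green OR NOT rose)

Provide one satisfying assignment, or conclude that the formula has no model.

Suppose red = true.
From the singleton clause (warm), warm = true.
But (NOT warm) is also a unit clause — contradiction.
That branch fails; take red = false instead.
From the singleton clause (green), green = true.
But (NOT green) is also a unit clause — contradiction.
Neither red = true nor red = false works.

UNSATISFIABLE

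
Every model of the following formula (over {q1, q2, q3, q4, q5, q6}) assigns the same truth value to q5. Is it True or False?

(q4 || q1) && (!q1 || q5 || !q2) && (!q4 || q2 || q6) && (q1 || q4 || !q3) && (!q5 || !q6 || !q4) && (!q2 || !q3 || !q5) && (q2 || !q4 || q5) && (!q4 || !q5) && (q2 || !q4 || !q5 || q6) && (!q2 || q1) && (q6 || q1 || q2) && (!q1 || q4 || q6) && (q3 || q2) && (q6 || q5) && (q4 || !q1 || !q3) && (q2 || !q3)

Suppose q5 = false.
Unit clause (q6) forces q6 = true.
Try q4 = true.
Unit clause (q2) forces q2 = true.
Unit clause (!q1) forces q1 = false.
Now (q1) is unsatisfied and unit — conflict.
That branch fails; take q4 = false instead.
Unit clause (q1) forces q1 = true.
Unit clause (!q2) forces q2 = false.
Unit clause (q3) forces q3 = true.
Now (!q3) is unsatisfied and unit — conflict.
Neither q4 = true nor q4 = false works.
So every satisfying assignment has q5 = True.

True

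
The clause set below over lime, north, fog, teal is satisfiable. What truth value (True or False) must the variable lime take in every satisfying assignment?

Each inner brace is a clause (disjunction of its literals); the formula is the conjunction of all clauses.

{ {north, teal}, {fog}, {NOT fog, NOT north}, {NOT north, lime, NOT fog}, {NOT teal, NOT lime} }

Suppose lime = true.
The clause (fog) is unit, so fog = true.
The clause (NOT north) is unit, so north = false.
The clause (teal) is unit, so teal = true.
That conflicts with the unit clause (NOT teal).
So every satisfying assignment has lime = False.

False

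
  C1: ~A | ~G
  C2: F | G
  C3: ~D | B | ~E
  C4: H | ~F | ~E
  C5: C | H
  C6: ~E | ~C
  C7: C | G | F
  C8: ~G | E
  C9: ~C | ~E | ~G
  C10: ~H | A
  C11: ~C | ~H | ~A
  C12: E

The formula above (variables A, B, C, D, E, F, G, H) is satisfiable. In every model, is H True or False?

True

Suppose H = 0.
(C) alone gives C = 1.
(~E) alone gives E = 0.
That conflicts with the unit clause (E).
So every satisfying assignment has H = True.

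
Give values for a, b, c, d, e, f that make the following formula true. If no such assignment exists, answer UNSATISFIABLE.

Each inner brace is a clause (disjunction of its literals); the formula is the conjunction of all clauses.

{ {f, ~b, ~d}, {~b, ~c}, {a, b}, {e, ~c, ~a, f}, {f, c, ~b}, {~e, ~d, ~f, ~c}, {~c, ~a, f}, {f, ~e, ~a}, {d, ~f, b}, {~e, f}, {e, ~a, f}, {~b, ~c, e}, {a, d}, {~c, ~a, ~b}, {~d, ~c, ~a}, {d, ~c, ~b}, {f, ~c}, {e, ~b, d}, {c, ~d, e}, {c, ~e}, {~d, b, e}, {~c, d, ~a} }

UNSATISFIABLE

Case b = 0:
Unit clause (a) forces a = 1.
Case c = 0:
Unit clause (~e) forces e = 0.
Unit clause (f) forces f = 1.
Unit clause (d) forces d = 1.
That conflicts with the unit clause (~d).
Backtrack on c: now try c = 1.
Unit clause (f) forces f = 1.
Unit clause (d) forces d = 1.
That conflicts with the unit clause (~d).
Both values of c lead to a conflict.
Backtrack on b: now try b = 1.
Unit clause (~c) forces c = 0.
Unit clause (f) forces f = 1.
Unit clause (~e) forces e = 0.
Unit clause (d) forces d = 1.
That conflicts with the unit clause (~d).
Both values of b lead to a conflict.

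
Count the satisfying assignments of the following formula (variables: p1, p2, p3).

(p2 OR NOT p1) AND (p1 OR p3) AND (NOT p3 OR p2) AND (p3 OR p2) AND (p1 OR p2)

3

There are 2^3 = 8 truth assignments over (p1, p2, p3).
Check each against the 5 clauses (columns in the order p1, p2, p3):
  F F F  ✗ fails (p1 OR p3)
  F F T  ✗ fails (NOT p3 OR p2)
  F T F  ✗ fails (p1 OR p3)
  F T T  ✓ satisfies all
  T F F  ✗ fails (p2 OR NOT p1)
  T F T  ✗ fails (p2 OR NOT p1)
  T T F  ✓ satisfies all
  T T T  ✓ satisfies all
3 of the 8 rows are models.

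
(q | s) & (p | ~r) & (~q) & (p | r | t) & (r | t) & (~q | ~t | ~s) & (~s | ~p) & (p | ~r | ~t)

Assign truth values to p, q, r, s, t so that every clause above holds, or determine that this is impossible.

The clause (~q) is unit, so q = 0.
The clause (s) is unit, so s = 1.
The clause (~p) is unit, so p = 0.
The clause (~r) is unit, so r = 0.
The clause (t) is unit, so t = 1.
All clauses are satisfied.

p: 0,  q: 0,  r: 0,  s: 1,  t: 1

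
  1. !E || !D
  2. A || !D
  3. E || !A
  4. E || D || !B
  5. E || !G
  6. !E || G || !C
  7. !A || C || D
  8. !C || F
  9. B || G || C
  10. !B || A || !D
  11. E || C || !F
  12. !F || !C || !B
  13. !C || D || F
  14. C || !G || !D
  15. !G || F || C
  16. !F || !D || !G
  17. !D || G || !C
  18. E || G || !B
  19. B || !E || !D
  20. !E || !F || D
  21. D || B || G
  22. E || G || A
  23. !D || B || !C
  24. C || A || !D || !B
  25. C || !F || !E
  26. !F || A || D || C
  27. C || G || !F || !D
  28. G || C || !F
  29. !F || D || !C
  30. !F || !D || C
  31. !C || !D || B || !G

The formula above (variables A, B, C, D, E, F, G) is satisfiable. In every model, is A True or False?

False

Suppose A = true.
The clause (E) is unit, so E = true.
The clause (!D) is unit, so D = false.
The clause (C) is unit, so C = true.
The clause (G) is unit, so G = true.
The clause (F) is unit, so F = true.
That conflicts with the unit clause (!F).
So every satisfying assignment has A = False.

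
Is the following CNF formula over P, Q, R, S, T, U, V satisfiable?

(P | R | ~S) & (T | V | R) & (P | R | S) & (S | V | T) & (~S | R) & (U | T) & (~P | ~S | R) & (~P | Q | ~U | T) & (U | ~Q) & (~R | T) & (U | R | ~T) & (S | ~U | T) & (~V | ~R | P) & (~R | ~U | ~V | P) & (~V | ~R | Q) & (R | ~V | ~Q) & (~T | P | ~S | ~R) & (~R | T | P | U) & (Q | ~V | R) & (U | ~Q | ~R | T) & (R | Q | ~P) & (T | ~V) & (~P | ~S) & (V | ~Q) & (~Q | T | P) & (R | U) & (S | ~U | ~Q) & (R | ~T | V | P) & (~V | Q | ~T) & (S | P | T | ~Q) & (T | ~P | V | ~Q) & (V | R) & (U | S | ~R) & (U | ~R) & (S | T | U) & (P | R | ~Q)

Case S = 0:
Case P = 1:
Case V = 0:
From the singleton clause (T), T = 1.
From the singleton clause (~Q), Q = 0.
From the singleton clause (R), R = 1.
From the singleton clause (U), U = 1.
All clauses are satisfied.
A satisfying assignment: P: 1, Q: 0, R: 1, S: 0, T: 1, U: 1, V: 0.

Yes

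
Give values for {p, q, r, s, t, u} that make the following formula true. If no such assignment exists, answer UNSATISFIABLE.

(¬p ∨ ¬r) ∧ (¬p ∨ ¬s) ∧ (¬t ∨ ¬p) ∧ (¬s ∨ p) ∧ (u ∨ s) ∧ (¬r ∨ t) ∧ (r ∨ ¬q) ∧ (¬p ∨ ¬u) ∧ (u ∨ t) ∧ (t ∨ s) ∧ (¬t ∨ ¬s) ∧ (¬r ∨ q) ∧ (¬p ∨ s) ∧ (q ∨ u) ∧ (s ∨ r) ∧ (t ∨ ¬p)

Case p = False:
(¬s) alone gives s = False.
(u) alone gives u = True.
(t) alone gives t = True.
(r) alone gives r = True.
(q) alone gives q = True.
Every clause now holds.

p ↦ False; q ↦ True; r ↦ True; s ↦ False; t ↦ True; u ↦ True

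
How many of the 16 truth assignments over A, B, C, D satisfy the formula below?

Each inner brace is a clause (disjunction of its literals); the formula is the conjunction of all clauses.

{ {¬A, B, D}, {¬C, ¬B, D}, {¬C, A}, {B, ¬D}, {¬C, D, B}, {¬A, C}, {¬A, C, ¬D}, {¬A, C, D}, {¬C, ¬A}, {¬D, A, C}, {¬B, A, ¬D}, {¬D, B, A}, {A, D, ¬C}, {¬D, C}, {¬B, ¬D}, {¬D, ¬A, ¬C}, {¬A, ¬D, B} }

There are 2^4 = 16 truth assignments over (A, B, C, D).
Check each against the 17 clauses (columns in the order A, B, C, D):
  F F F F  ✓ satisfies all
  F F F T  ✗ fails (B ∨ ¬D)
  F F T F  ✗ fails (¬C ∨ A)
  F F T T  ✗ fails (¬C ∨ A)
  F T F F  ✓ satisfies all
  F T F T  ✗ fails (¬D ∨ A ∨ C)
  F T T F  ✗ fails (¬C ∨ ¬B ∨ D)
  F T T T  ✗ fails (¬C ∨ A)
  T F F F  ✗ fails (¬A ∨ B ∨ D)
  T F F T  ✗ fails (B ∨ ¬D)
  T F T F  ✗ fails (¬A ∨ B ∨ D)
  T F T T  ✗ fails (B ∨ ¬D)
  T T F F  ✗ fails (¬A ∨ C)
  T T F T  ✗ fails (¬A ∨ C)
  T T T F  ✗ fails (¬C ∨ ¬B ∨ D)
  T T T T  ✗ fails (¬C ∨ ¬A)
2 of the 16 rows are models.

2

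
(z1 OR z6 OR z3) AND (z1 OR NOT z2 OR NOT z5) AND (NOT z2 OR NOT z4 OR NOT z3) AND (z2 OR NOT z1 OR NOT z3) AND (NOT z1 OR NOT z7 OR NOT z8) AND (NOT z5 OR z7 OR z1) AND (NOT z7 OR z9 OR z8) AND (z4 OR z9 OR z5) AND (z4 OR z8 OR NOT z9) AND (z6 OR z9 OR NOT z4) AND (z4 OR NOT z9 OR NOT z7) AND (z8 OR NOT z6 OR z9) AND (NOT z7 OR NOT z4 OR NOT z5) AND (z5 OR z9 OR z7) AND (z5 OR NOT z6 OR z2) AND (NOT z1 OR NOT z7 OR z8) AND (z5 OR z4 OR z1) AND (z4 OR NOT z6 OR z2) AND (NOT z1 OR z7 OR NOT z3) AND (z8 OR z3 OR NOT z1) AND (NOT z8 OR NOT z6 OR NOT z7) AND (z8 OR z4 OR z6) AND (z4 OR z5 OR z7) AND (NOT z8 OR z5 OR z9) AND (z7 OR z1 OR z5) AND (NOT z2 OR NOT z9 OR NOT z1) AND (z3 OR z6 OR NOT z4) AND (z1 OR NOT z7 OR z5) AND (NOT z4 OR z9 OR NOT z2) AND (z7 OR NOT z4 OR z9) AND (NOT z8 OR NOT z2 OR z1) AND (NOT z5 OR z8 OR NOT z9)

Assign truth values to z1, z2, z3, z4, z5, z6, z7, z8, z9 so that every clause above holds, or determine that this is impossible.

z1=true; z2=true; z3=false; z4=false; z5=true; z6=true; z7=false; z8=true; z9=false

Branch on z1: set z1 = true.
Branch on z2: set z2 = true.
From the singleton clause (NOT z9), z9 = false.
From the singleton clause (NOT z4), z4 = false.
From the singleton clause (z5), z5 = true.
Branch on z7: set z7 = false.
From the singleton clause (NOT z3), z3 = false.
From the singleton clause (z8), z8 = true.
All clauses hold; z6 can take either value.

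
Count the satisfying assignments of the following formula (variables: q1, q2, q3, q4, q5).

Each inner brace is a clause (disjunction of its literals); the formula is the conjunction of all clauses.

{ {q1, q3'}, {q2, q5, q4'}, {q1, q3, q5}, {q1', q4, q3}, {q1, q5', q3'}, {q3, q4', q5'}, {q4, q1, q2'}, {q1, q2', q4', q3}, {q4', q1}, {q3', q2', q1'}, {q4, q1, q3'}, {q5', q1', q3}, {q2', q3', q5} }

5

There are 2^5 = 32 truth assignments over (q1, q2, q3, q4, q5).
Split on q1. With q1 = 1, the clauses containing q1 are satisfied and q1' drops from the rest; 4 of the 2^4 = 16 assignments to the other variables satisfy what remains.
With q1 = 0, by the same count on the reduced clause set, 1 assignment works.
(One model: q1=F, q2=F, q3=F, q4=F, q5=T.)
Total: 4 + 1 = 5.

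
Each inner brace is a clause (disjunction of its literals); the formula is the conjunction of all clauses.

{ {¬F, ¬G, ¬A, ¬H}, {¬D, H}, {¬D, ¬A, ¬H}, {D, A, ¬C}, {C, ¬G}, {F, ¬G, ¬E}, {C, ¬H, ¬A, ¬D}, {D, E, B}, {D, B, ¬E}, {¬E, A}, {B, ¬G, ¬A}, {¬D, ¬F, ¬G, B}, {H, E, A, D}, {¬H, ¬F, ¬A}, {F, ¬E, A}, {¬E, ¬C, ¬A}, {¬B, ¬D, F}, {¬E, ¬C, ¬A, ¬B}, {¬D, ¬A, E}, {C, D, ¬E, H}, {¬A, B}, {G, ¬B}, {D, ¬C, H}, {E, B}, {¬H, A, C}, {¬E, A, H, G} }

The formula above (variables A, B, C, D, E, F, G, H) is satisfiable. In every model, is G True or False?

True

Suppose G = False.
Unit clause (¬B) forces B = False.
Unit clause (¬A) forces A = False.
Unit clause (¬E) forces E = False.
But (E) is also a unit clause — contradiction.
So every satisfying assignment has G = True.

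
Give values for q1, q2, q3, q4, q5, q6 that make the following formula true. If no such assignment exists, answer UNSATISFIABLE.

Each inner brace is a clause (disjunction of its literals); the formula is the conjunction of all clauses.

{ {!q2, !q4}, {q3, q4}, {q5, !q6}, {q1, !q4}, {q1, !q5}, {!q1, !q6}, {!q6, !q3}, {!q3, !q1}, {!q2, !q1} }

Try q2 = true.
The clause (!q4) is unit, so q4 = false.
The clause (q3) is unit, so q3 = true.
The clause (!q6) is unit, so q6 = false.
The clause (!q1) is unit, so q1 = false.
The clause (!q5) is unit, so q5 = false.
All clauses are satisfied.

q1=false,  q2=true,  q3=true,  q4=false,  q5=false,  q6=false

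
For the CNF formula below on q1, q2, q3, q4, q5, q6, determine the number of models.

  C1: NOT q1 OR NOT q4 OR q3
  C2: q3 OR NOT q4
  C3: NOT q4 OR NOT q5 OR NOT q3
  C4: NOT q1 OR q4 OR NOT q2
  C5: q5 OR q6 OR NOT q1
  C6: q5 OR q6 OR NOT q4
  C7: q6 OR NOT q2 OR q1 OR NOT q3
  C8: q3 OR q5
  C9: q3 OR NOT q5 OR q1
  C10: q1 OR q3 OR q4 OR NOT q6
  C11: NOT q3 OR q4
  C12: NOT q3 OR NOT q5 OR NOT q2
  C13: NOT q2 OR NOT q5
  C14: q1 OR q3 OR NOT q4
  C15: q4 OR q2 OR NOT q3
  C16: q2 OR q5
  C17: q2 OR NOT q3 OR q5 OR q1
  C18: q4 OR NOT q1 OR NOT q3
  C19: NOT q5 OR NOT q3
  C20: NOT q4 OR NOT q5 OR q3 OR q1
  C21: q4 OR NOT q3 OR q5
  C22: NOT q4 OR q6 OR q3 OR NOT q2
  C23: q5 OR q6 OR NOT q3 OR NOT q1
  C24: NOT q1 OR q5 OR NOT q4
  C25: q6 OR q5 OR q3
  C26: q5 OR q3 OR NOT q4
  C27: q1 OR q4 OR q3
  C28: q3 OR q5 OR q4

3

There are 2^6 = 64 truth assignments over (q1, q2, q3, q4, q5, q6).
Split on q1. With q1 = true, the clauses containing q1 are satisfied and NOT q1 drops from the rest; 2 of the 2^5 = 32 assignments to the other variables satisfy what remains.
With q1 = false, by the same count on the reduced clause set, 1 assignment works.
Total: 2 + 1 = 3.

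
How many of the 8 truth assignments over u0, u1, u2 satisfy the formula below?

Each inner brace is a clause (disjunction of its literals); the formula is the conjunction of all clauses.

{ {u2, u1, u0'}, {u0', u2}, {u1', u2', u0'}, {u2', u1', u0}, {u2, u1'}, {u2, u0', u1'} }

There are 2^3 = 8 truth assignments over (u0, u1, u2).
Check each against the 6 clauses (columns in the order u0, u1, u2):
  F F F  ✓ satisfies all
  F F T  ✓ satisfies all
  F T F  ✗ fails (u2 + u1')
  F T T  ✗ fails (u2' + u1' + u0)
  T F F  ✗ fails (u2 + u1 + u0')
  T F T  ✓ satisfies all
  T T F  ✗ fails (u0' + u2)
  T T T  ✗ fails (u1' + u2' + u0')
3 of the 8 rows are models.

3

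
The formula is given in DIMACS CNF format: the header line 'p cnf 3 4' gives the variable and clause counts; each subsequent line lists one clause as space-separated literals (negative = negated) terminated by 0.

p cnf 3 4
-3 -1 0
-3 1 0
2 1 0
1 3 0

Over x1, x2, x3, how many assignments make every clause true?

2

There are 2^3 = 8 truth assignments over (x1, x2, x3).
Check each against the 4 clauses (columns in the order x1, x2, x3):
  F F F  ✗ fails (x2 ∨ x1)
  F F T  ✗ fails (¬x3 ∨ x1)
  F T F  ✗ fails (x1 ∨ x3)
  F T T  ✗ fails (¬x3 ∨ x1)
  T F F  ✓ satisfies all
  T F T  ✗ fails (¬x3 ∨ ¬x1)
  T T F  ✓ satisfies all
  T T T  ✗ fails (¬x3 ∨ ¬x1)
2 of the 8 rows are models.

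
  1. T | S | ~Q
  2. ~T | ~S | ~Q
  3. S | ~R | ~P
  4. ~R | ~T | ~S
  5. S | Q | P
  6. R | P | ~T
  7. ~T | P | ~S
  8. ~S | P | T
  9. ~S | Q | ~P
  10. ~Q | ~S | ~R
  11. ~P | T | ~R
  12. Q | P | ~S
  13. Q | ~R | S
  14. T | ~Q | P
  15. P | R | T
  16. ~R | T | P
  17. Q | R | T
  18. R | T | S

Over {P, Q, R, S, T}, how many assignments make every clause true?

4

There are 2^5 = 32 truth assignments over (P, Q, R, S, T).
Split on R. With R = 1, the clauses containing R are satisfied and ~R drops from the rest; 1 of the 2^4 = 16 assignments to the other variables satisfy what remains.
With R = 0, by the same count on the reduced clause set, 3 assignments work.
(One model: P=F, Q=T, R=T, S=F, T=T.)
Total: 1 + 3 = 4.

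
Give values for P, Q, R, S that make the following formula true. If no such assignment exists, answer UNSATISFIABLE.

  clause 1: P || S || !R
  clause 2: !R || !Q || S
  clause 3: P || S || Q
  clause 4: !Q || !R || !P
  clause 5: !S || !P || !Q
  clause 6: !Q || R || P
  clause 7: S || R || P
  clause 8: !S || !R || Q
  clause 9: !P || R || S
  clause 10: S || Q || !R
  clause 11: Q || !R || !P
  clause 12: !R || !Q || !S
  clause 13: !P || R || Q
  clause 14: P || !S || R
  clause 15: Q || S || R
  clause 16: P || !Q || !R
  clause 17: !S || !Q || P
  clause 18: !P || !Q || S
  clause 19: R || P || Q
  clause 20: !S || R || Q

Try P = true.
Try Q = false.
Unit clause (!R) forces R = false.
That conflicts with the unit clause (R).
Undo Q and try Q = true.
Unit clause (!R) forces R = false.
Unit clause (!S) forces S = false.
That conflicts with the unit clause (S).
Either choice for Q ends in contradiction.
Undo P and try P = false.
Try S = true.
Unit clause (R) forces R = true.
Unit clause (Q) forces Q = true.
That conflicts with the unit clause (!Q).
Undo S and try S = false.
Unit clause (!R) forces R = false.
That conflicts with the unit clause (R).
Either choice for S ends in contradiction.
Either choice for P ends in contradiction.

UNSATISFIABLE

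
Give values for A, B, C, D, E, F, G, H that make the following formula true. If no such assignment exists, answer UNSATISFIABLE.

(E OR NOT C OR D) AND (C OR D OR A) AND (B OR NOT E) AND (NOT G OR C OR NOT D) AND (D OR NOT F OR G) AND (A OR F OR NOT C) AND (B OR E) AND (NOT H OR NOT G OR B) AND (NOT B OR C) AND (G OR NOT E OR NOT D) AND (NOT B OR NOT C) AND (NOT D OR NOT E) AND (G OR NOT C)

Suppose B = true.
The clause (C) is unit, so C = true.
But (NOT C) is also a unit clause — contradiction.
Backtrack on B: now try B = false.
The clause (NOT E) is unit, so E = false.
But (E) is also a unit clause — contradiction.
Both values of B lead to a conflict.

UNSATISFIABLE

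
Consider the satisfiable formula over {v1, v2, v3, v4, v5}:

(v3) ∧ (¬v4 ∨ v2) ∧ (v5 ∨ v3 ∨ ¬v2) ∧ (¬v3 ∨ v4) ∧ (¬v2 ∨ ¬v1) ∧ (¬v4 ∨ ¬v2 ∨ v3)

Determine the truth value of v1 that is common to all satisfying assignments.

False

Suppose v1 = True.
The clause (v3) is unit, so v3 = True.
The clause (v4) is unit, so v4 = True.
The clause (v2) is unit, so v2 = True.
But (¬v2) is also a unit clause — contradiction.
So every satisfying assignment has v1 = False.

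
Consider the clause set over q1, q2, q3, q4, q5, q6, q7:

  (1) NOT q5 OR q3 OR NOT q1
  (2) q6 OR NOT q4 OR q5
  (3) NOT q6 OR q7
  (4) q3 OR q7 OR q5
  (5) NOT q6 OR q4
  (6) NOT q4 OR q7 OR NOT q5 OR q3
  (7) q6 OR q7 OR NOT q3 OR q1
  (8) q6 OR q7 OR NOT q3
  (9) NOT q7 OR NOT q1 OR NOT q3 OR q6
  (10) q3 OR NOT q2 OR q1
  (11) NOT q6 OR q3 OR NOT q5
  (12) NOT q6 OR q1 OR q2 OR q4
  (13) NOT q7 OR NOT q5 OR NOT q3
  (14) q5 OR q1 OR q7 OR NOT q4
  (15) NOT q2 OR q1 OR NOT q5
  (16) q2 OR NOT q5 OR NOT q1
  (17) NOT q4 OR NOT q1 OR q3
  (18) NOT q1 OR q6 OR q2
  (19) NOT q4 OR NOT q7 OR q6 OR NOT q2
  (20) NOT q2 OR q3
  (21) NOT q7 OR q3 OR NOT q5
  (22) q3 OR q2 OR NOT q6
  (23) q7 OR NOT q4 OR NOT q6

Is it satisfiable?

Suppose q6 = false.
Suppose q4 = false.
Suppose q7 = true.
Suppose q1 = false.
Suppose q3 = false.
The clause (NOT q2) is unit, so q2 = false.
The clause (NOT q5) is unit, so q5 = false.
All clauses are satisfied.
A satisfying assignment: q1: false,  q2: false,  q3: false,  q4: false,  q5: false,  q6: false,  q7: true.

Yes, satisfiable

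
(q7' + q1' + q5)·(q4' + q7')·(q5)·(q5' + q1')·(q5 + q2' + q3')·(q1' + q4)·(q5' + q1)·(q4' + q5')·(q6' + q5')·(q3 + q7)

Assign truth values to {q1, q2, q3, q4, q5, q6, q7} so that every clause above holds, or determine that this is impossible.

UNSATISFIABLE

Unit clause (q5) forces q5 = 1.
Unit clause (q1') forces q1 = 0.
Now (q1) is unsatisfied and unit — conflict.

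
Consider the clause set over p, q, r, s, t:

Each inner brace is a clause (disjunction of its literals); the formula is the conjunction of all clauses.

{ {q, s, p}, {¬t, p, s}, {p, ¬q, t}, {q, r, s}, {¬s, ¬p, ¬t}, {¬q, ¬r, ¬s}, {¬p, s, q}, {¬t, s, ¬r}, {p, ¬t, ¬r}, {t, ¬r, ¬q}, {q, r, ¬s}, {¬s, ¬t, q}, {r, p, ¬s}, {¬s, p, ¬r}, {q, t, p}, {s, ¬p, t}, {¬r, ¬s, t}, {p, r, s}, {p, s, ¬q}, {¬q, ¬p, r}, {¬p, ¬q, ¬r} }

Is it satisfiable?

No

Try q = True.
Try p = True.
Unit clause (r) forces r = True.
That conflicts with the unit clause (¬r).
Undo p and try p = False.
Unit clause (t) forces t = True.
Unit clause (s) forces s = True.
Unit clause (¬r) forces r = False.
That conflicts with the unit clause (r).
Neither p = True nor p = False works.
Undo q and try q = False.
Try s = True.
Unit clause (r) forces r = True.
Unit clause (¬t) forces t = False.
That conflicts with the unit clause (t).
Undo s and try s = False.
Unit clause (p) forces p = True.
That conflicts with the unit clause (¬p).
Neither s = True nor s = False works.
Neither q = True nor q = False works.
No assignment satisfies every clause.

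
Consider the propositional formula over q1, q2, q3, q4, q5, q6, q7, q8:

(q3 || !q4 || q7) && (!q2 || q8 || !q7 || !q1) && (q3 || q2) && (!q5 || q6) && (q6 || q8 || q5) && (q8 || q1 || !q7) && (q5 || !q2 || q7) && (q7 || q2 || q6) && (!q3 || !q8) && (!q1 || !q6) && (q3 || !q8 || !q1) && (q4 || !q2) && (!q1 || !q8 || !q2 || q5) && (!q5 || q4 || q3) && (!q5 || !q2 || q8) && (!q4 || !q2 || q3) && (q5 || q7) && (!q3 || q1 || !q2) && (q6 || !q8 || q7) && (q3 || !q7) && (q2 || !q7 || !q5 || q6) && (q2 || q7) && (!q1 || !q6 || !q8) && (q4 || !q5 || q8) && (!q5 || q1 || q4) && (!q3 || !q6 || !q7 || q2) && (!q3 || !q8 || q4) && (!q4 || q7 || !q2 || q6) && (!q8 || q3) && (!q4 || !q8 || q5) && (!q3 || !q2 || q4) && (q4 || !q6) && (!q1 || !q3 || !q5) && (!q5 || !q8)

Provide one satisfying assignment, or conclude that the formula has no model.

Suppose q3 = true.
From the singleton clause (!q8), q8 = false.
Suppose q5 = false.
From the singleton clause (q6), q6 = true.
From the singleton clause (!q1), q1 = false.
From the singleton clause (!q7), q7 = false.
But (q7) is also a unit clause — contradiction.
So q5 must be the other value — set q5 = true.
From the singleton clause (q6), q6 = true.
From the singleton clause (!q1), q1 = false.
From the singleton clause (!q7), q7 = false.
From the singleton clause (!q2), q2 = false.
But (q2) is also a unit clause — contradiction.
Neither q5 = true nor q5 = false works.
So q3 must be the other value — set q3 = false.
From the singleton clause (q2), q2 = true.
From the singleton clause (q4), q4 = true.
But (!q4) is also a unit clause — contradiction.
Neither q3 = true nor q3 = false works.

UNSATISFIABLE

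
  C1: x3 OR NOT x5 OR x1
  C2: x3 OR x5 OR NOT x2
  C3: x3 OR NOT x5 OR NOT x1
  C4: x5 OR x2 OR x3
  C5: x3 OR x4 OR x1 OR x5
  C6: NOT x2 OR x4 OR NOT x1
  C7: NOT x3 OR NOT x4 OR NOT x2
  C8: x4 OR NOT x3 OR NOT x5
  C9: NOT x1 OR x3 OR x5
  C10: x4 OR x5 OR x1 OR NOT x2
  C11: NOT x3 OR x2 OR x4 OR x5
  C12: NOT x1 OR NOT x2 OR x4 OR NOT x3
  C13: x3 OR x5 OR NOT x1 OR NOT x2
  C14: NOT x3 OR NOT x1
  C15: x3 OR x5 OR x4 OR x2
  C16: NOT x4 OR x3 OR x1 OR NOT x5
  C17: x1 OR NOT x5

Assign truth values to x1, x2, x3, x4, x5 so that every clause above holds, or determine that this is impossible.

Try x3 = true.
From the singleton clause (NOT x1), x1 = false.
From the singleton clause (NOT x5), x5 = false.
Try x4 = true.
From the singleton clause (NOT x2), x2 = false.
Every clause now holds.

x1 ↦ false,  x2 ↦ false,  x3 ↦ true,  x4 ↦ true,  x5 ↦ false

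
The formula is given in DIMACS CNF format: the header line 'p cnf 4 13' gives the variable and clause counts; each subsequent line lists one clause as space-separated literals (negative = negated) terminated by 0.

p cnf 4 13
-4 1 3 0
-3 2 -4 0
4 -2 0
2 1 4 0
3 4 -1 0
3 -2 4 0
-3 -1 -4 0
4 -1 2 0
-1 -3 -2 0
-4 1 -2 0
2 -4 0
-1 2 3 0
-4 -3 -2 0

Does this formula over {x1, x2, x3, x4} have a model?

Suppose x4 = True.
(x2) alone gives x2 = True.
(x1) alone gives x1 = True.
(¬x3) alone gives x3 = False.
Every clause now holds.
A satisfying assignment: x1=True; x2=True; x3=False; x4=True.

Yes, satisfiable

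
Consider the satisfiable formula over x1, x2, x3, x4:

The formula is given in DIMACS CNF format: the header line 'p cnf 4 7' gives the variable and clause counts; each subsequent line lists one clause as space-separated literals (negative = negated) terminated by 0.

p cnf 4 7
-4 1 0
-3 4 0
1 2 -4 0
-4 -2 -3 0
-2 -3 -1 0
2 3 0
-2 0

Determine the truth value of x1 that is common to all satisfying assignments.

Suppose x1 = False.
(¬x4) alone gives x4 = False.
(¬x3) alone gives x3 = False.
(x2) alone gives x2 = True.
Now (¬x2) is unsatisfied and unit — conflict.
So every satisfying assignment has x1 = True.

True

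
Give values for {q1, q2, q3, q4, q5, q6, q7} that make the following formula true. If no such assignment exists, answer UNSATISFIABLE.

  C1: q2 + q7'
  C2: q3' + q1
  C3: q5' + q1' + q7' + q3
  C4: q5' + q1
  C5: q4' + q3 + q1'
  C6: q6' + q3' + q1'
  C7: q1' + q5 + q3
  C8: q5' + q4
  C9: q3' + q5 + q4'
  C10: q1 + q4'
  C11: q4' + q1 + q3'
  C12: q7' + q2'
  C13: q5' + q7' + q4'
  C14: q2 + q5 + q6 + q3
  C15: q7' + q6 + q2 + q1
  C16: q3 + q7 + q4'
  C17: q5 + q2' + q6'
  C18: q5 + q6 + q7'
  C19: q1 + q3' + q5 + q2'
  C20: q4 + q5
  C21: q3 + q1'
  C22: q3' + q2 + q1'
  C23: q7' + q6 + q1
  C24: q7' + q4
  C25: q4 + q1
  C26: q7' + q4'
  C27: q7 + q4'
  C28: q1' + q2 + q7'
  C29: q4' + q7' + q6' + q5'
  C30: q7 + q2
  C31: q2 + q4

Suppose q2 = 1.
(q7') alone gives q7 = 0.
(q4') alone gives q4 = 0.
(q5') alone gives q5 = 0.
But (q5) is also a unit clause — contradiction.
That branch fails; take q2 = 0 instead.
(q7') alone gives q7 = 0.
But (q7) is also a unit clause — contradiction.
Either choice for q2 ends in contradiction.

UNSATISFIABLE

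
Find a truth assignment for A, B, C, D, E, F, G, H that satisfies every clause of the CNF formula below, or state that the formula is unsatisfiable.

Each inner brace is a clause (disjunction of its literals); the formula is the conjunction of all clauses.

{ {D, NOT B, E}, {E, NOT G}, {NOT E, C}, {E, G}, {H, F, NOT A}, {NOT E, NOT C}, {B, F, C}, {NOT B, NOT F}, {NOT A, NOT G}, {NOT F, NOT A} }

UNSATISFIABLE

Try E = true.
From the singleton clause (C), C = true.
That conflicts with the unit clause (NOT C).
That branch fails; take E = false instead.
From the singleton clause (NOT G), G = false.
That conflicts with the unit clause (G).
Neither E = true nor E = false works.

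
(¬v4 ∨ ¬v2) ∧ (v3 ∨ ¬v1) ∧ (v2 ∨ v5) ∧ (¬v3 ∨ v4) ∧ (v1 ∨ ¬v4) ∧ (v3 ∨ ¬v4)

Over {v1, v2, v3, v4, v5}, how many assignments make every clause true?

4

There are 2^5 = 32 truth assignments over (v1, v2, v3, v4, v5).
Split on v2. With v2 = True, the clauses containing v2 are satisfied and ¬v2 drops from the rest; 2 of the 2^4 = 16 assignments to the other variables satisfy what remains.
With v2 = False, by the same count on the reduced clause set, 2 assignments work.
Total: 2 + 2 = 4.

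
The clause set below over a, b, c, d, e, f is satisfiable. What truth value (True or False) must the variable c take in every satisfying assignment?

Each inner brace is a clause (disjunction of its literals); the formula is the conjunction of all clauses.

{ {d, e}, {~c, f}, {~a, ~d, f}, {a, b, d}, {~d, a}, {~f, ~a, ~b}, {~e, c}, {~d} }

Suppose c = 0.
Unit clause (~e) forces e = 0.
Unit clause (d) forces d = 1.
That conflicts with the unit clause (~d).
So every satisfying assignment has c = True.

True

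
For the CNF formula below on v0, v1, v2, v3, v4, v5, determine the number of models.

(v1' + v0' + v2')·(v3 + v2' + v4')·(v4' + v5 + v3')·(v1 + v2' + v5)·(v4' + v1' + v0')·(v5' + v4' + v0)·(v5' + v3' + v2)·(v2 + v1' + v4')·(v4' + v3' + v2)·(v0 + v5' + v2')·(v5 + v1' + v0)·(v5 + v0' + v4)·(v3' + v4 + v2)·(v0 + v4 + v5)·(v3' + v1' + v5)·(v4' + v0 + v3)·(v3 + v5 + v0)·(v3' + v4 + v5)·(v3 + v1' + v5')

There are 2^6 = 64 truth assignments over (v0, v1, v2, v3, v4, v5).
Split on v5. With v5 = 1, the clauses containing v5 are satisfied and v5' drops from the rest; 6 of the 2^5 = 32 assignments to the other variables satisfy what remains.
With v5 = 0, by the same count on the reduced clause set, 1 assignment works.
(One model: v0=F, v1=F, v2=F, v3=F, v4=F, v5=T.)
Total: 6 + 1 = 7.

7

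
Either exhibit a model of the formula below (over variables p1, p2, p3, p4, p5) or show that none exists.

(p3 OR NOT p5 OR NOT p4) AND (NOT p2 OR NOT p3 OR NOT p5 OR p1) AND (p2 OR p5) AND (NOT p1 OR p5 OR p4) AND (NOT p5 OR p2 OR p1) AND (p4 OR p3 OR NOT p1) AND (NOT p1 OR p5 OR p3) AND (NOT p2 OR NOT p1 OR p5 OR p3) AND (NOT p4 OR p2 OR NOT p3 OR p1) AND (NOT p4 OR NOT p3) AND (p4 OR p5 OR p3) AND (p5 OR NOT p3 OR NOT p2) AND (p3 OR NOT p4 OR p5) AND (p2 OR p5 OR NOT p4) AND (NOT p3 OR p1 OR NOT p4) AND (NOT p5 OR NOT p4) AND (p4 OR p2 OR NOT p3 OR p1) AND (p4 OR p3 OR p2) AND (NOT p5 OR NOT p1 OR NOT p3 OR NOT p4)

Suppose p2 = true.
Suppose p4 = false.
Suppose p1 = false.
Suppose p3 = false.
The clause (p5) is unit, so p5 = true.
This assignment satisfies each clause.

p1: false; p2: true; p3: false; p4: false; p5: true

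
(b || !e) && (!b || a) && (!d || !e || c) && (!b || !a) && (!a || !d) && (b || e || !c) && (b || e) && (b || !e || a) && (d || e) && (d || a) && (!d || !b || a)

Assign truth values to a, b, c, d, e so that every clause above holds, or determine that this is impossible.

UNSATISFIABLE

Branch on b: set b = true.
From the singleton clause (a), a = true.
But (!a) is also a unit clause — contradiction.
That branch fails; take b = false instead.
From the singleton clause (!e), e = false.
But (e) is also a unit clause — contradiction.
Neither b = true nor b = false works.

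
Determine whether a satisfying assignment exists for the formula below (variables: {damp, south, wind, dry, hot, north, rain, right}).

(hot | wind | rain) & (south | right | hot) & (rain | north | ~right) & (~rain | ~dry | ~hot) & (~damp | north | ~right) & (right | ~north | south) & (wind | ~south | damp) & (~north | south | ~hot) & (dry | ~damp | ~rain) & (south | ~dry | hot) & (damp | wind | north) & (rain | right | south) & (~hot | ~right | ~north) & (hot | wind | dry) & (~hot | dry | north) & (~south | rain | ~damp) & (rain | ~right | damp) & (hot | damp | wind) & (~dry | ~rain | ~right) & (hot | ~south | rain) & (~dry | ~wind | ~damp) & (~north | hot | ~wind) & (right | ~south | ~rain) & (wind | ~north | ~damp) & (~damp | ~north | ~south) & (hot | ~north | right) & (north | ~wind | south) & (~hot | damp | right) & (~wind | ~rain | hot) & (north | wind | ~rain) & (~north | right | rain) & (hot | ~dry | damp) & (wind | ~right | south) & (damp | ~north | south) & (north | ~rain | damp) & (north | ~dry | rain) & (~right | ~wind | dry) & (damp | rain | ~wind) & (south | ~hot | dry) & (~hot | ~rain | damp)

Branch on hot: set hot = 1.
Branch on rain: set rain = 0.
Branch on north: set north = 1.
Unit clause (south) forces south = 1.
Unit clause (~right) forces right = 0.
That conflicts with the unit clause (right).
Backtrack on north: now try north = 0.
Unit clause (~right) forces right = 0.
Unit clause (south) forces south = 1.
Unit clause (dry) forces dry = 1.
That conflicts with the unit clause (~dry).
Either choice for north ends in contradiction.
Backtrack on rain: now try rain = 1.
Unit clause (~dry) forces dry = 0.
Unit clause (~damp) forces damp = 0.
That conflicts with the unit clause (damp).
Either choice for rain ends in contradiction.
Backtrack on hot: now try hot = 0.
Branch on wind: set wind = 1.
Unit clause (~north) forces north = 0.
Unit clause (south) forces south = 1.
Unit clause (rain) forces rain = 1.
That conflicts with the unit clause (~rain).
Backtrack on wind: now try wind = 0.
Unit clause (rain) forces rain = 1.
Unit clause (dry) forces dry = 1.
Unit clause (south) forces south = 1.
Unit clause (damp) forces damp = 1.
Unit clause (~right) forces right = 0.
That conflicts with the unit clause (right).
Either choice for wind ends in contradiction.
Either choice for hot ends in contradiction.
No assignment satisfies every clause.

No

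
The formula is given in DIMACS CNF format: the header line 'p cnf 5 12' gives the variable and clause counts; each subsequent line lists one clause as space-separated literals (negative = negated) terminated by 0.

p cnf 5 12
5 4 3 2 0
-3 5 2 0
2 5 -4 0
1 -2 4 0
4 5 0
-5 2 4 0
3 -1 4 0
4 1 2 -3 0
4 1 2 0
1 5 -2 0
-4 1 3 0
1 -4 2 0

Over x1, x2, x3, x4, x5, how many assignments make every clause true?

There are 2^5 = 32 truth assignments over (x1, x2, x3, x4, x5).
Split on x3. With x3 = True, the clauses containing x3 are satisfied and ¬x3 drops from the rest; 5 of the 2^4 = 16 assignments to the other variables satisfy what remains.
With x3 = False, by the same count on the reduced clause set, 3 assignments work.
Total: 5 + 3 = 8.

8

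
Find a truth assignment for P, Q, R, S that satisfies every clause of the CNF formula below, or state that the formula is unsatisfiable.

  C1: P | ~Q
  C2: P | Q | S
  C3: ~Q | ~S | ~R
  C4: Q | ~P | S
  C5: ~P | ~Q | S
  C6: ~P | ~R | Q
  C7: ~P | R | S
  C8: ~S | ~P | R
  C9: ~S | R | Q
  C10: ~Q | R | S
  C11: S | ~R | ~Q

P=0,  Q=0,  R=1,  S=1

Suppose P = 0.
Unit clause (~Q) forces Q = 0.
Unit clause (S) forces S = 1.
Unit clause (R) forces R = 1.
Every clause now holds.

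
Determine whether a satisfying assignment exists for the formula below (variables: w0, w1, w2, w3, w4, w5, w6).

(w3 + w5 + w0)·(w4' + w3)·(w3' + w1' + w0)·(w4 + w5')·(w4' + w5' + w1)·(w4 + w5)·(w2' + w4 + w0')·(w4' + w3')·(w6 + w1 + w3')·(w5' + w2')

Case w4 = 0:
The clause (w5') is unit, so w5 = 0.
But (w5) is also a unit clause — contradiction.
Undo w4 and try w4 = 1.
The clause (w3) is unit, so w3 = 1.
But (w3') is also a unit clause — contradiction.
Neither w4 = 1 nor w4 = 0 works.
No assignment satisfies every clause.

No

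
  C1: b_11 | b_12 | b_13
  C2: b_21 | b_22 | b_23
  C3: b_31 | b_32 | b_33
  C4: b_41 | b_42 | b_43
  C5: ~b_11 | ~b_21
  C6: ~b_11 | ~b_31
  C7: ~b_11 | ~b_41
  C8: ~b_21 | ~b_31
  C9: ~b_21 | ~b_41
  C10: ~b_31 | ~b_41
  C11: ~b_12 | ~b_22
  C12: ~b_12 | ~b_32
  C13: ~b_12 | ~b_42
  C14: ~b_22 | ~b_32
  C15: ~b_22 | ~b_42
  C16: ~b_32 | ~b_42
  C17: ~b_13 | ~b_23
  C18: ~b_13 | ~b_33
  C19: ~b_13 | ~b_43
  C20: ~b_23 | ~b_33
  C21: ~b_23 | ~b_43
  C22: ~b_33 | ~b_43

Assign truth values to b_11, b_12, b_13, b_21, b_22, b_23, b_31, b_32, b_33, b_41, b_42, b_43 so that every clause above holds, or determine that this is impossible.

UNSATISFIABLE

Branch on b_11: set b_11 = 0.
Branch on b_12: set b_12 = 1.
(~b_22) alone gives b_22 = 0.
(~b_32) alone gives b_32 = 0.
(~b_42) alone gives b_42 = 0.
Branch on b_21: set b_21 = 1.
(~b_31) alone gives b_31 = 0.
(b_33) alone gives b_33 = 1.
(~b_41) alone gives b_41 = 0.
(b_43) alone gives b_43 = 1.
Now (~b_43) is unsatisfied and unit — conflict.
That branch fails; take b_21 = 0 instead.
(b_23) alone gives b_23 = 1.
(~b_13) alone gives b_13 = 0.
(~b_33) alone gives b_33 = 0.
(b_31) alone gives b_31 = 1.
(~b_41) alone gives b_41 = 0.
(b_43) alone gives b_43 = 1.
Now (~b_43) is unsatisfied and unit — conflict.
Both values of b_21 lead to a conflict.
That branch fails; take b_12 = 0 instead.
(b_13) alone gives b_13 = 1.
(~b_23) alone gives b_23 = 0.
(~b_33) alone gives b_33 = 0.
(~b_43) alone gives b_43 = 0.
Branch on b_21: set b_21 = 1.
(~b_31) alone gives b_31 = 0.
(b_32) alone gives b_32 = 1.
(~b_41) alone gives b_41 = 0.
(b_42) alone gives b_42 = 1.
Now (~b_42) is unsatisfied and unit — conflict.
That branch fails; take b_21 = 0 instead.
(b_22) alone gives b_22 = 1.
(~b_32) alone gives b_32 = 0.
(b_31) alone gives b_31 = 1.
(~b_41) alone gives b_41 = 0.
(b_42) alone gives b_42 = 1.
Now (~b_42) is unsatisfied and unit — conflict.
Both values of b_21 lead to a conflict.
Both values of b_12 lead to a conflict.
That branch fails; take b_11 = 1 instead.
(~b_21) alone gives b_21 = 0.
(~b_31) alone gives b_31 = 0.
(~b_41) alone gives b_41 = 0.
Branch on b_22: set b_22 = 1.
(~b_12) alone gives b_12 = 0.
(~b_32) alone gives b_32 = 0.
(b_33) alone gives b_33 = 1.
(~b_42) alone gives b_42 = 0.
(b_43) alone gives b_43 = 1.
Now (~b_43) is unsatisfied and unit — conflict.
That branch fails; take b_22 = 0 instead.
(b_23) alone gives b_23 = 1.
(~b_13) alone gives b_13 = 0.
(~b_33) alone gives b_33 = 0.
(b_32) alone gives b_32 = 1.
(~b_12) alone gives b_12 = 0.
(~b_42) alone gives b_42 = 0.
(b_43) alone gives b_43 = 1.
Now (~b_43) is unsatisfied and unit — conflict.
Both values of b_22 lead to a conflict.
Both values of b_11 lead to a conflict.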